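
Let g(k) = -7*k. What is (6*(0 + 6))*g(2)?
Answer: -504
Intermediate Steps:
(6*(0 + 6))*g(2) = (6*(0 + 6))*(-7*2) = (6*6)*(-14) = 36*(-14) = -504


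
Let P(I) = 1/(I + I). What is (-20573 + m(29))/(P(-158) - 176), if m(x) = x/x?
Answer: 6500752/55617 ≈ 116.88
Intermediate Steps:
m(x) = 1
P(I) = 1/(2*I)
(-20573 + m(29))/(P(-158) - 176) = (-20573 + 1)/((½)/(-158) - 176) = -20572/((½)*(-1/158) - 176) = -20572/(-1/316 - 176) = -20572/(-55617/316) = -20572*(-316/55617) = 6500752/55617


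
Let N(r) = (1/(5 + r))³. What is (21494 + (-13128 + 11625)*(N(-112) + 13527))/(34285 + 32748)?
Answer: -24880117385738/82118307419 ≈ -302.98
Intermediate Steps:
N(r) = (5 + r)⁻³
(21494 + (-13128 + 11625)*(N(-112) + 13527))/(34285 + 32748) = (21494 + (-13128 + 11625)*((5 - 112)⁻³ + 13527))/(34285 + 32748) = (21494 - 1503*((-107)⁻³ + 13527))/67033 = (21494 - 1503*(-1/1225043 + 13527))*(1/67033) = (21494 - 1503*16571156660/1225043)*(1/67033) = (21494 - 24906448459980/1225043)*(1/67033) = -24880117385738/1225043*1/67033 = -24880117385738/82118307419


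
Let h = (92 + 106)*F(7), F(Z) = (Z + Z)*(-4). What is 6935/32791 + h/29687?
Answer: -22529609/139066631 ≈ -0.16201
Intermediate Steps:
F(Z) = -8*Z (F(Z) = (2*Z)*(-4) = -8*Z)
h = -11088 (h = (92 + 106)*(-8*7) = 198*(-56) = -11088)
6935/32791 + h/29687 = 6935/32791 - 11088/29687 = 6935*(1/32791) - 11088*1/29687 = 6935/32791 - 1584/4241 = -22529609/139066631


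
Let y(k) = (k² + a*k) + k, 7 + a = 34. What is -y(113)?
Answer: -15933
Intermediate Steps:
a = 27 (a = -7 + 34 = 27)
y(k) = k² + 28*k (y(k) = (k² + 27*k) + k = k² + 28*k)
-y(113) = -113*(28 + 113) = -113*141 = -1*15933 = -15933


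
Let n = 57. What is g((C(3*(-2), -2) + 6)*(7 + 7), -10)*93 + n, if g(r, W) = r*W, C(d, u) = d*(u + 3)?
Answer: 57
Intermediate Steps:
C(d, u) = d*(3 + u)
g(r, W) = W*r
g((C(3*(-2), -2) + 6)*(7 + 7), -10)*93 + n = -10*((3*(-2))*(3 - 2) + 6)*(7 + 7)*93 + 57 = -10*(-6*1 + 6)*14*93 + 57 = -10*(-6 + 6)*14*93 + 57 = -0*14*93 + 57 = -10*0*93 + 57 = 0*93 + 57 = 0 + 57 = 57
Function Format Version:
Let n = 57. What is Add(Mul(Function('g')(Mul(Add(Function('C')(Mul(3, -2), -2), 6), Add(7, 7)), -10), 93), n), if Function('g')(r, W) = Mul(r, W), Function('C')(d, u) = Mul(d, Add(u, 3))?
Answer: 57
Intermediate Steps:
Function('C')(d, u) = Mul(d, Add(3, u))
Function('g')(r, W) = Mul(W, r)
Add(Mul(Function('g')(Mul(Add(Function('C')(Mul(3, -2), -2), 6), Add(7, 7)), -10), 93), n) = Add(Mul(Mul(-10, Mul(Add(Mul(Mul(3, -2), Add(3, -2)), 6), Add(7, 7))), 93), 57) = Add(Mul(Mul(-10, Mul(Add(Mul(-6, 1), 6), 14)), 93), 57) = Add(Mul(Mul(-10, Mul(Add(-6, 6), 14)), 93), 57) = Add(Mul(Mul(-10, Mul(0, 14)), 93), 57) = Add(Mul(Mul(-10, 0), 93), 57) = Add(Mul(0, 93), 57) = Add(0, 57) = 57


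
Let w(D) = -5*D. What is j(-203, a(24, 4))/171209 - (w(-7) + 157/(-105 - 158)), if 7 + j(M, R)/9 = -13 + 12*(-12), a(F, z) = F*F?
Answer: -1549487220/45027967 ≈ -34.412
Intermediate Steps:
a(F, z) = F**2
j(M, R) = -1476 (j(M, R) = -63 + 9*(-13 + 12*(-12)) = -63 + 9*(-13 - 144) = -63 + 9*(-157) = -63 - 1413 = -1476)
j(-203, a(24, 4))/171209 - (w(-7) + 157/(-105 - 158)) = -1476/171209 - (-5*(-7) + 157/(-105 - 158)) = -1476*1/171209 - (35 + 157/(-263)) = -1476/171209 - (35 - 1/263*157) = -1476/171209 - (35 - 157/263) = -1476/171209 - 1*9048/263 = -1476/171209 - 9048/263 = -1549487220/45027967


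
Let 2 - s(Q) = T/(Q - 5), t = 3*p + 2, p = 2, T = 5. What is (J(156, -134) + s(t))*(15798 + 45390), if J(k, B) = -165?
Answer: -10075624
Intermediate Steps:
t = 8 (t = 3*2 + 2 = 6 + 2 = 8)
s(Q) = 2 - 5/(-5 + Q) (s(Q) = 2 - 5/(Q - 5) = 2 - 5/(-5 + Q))
(J(156, -134) + s(t))*(15798 + 45390) = (-165 + (-15 + 2*8)/(-5 + 8))*(15798 + 45390) = (-165 + (-15 + 16)/3)*61188 = (-165 + (1/3)*1)*61188 = (-165 + 1/3)*61188 = -494/3*61188 = -10075624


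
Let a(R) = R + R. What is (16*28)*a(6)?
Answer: 5376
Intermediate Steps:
a(R) = 2*R
(16*28)*a(6) = (16*28)*(2*6) = 448*12 = 5376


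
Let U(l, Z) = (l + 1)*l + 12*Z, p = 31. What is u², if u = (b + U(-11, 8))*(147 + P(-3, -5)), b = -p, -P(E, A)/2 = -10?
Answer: 854100625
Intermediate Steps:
P(E, A) = 20 (P(E, A) = -2*(-10) = 20)
b = -31 (b = -1*31 = -31)
U(l, Z) = 12*Z + l*(1 + l) (U(l, Z) = (1 + l)*l + 12*Z = l*(1 + l) + 12*Z = 12*Z + l*(1 + l))
u = 29225 (u = (-31 + (-11 + (-11)² + 12*8))*(147 + 20) = (-31 + (-11 + 121 + 96))*167 = (-31 + 206)*167 = 175*167 = 29225)
u² = 29225² = 854100625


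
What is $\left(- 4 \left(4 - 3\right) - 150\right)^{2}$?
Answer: $23716$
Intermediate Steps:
$\left(- 4 \left(4 - 3\right) - 150\right)^{2} = \left(\left(-4\right) 1 - 150\right)^{2} = \left(-4 - 150\right)^{2} = \left(-154\right)^{2} = 23716$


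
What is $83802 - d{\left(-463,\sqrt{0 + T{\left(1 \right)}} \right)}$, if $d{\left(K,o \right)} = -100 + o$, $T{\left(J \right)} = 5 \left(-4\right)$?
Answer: $83902 - 2 i \sqrt{5} \approx 83902.0 - 4.4721 i$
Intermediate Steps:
$T{\left(J \right)} = -20$
$83802 - d{\left(-463,\sqrt{0 + T{\left(1 \right)}} \right)} = 83802 - \left(-100 + \sqrt{0 - 20}\right) = 83802 - \left(-100 + \sqrt{-20}\right) = 83802 - \left(-100 + 2 i \sqrt{5}\right) = 83802 + \left(100 - 2 i \sqrt{5}\right) = 83902 - 2 i \sqrt{5}$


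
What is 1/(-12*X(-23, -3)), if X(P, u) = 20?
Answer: -1/240 ≈ -0.0041667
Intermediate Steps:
1/(-12*X(-23, -3)) = 1/(-12*20) = 1/(-240) = -1/240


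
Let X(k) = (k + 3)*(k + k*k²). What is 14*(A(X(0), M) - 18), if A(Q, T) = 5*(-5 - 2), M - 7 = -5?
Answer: -742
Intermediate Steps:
M = 2 (M = 7 - 5 = 2)
X(k) = (3 + k)*(k + k³)
A(Q, T) = -35 (A(Q, T) = 5*(-7) = -35)
14*(A(X(0), M) - 18) = 14*(-35 - 18) = 14*(-53) = -742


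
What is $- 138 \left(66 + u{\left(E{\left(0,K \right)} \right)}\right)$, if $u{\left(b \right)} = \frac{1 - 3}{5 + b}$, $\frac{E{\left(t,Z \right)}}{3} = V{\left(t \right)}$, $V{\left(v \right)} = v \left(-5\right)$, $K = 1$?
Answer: $- \frac{45264}{5} \approx -9052.8$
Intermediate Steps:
$V{\left(v \right)} = - 5 v$
$E{\left(t,Z \right)} = - 15 t$ ($E{\left(t,Z \right)} = 3 \left(- 5 t\right) = - 15 t$)
$u{\left(b \right)} = - \frac{2}{5 + b}$
$- 138 \left(66 + u{\left(E{\left(0,K \right)} \right)}\right) = - 138 \left(66 - \frac{2}{5 - 0}\right) = - 138 \left(66 - \frac{2}{5 + 0}\right) = - 138 \left(66 - \frac{2}{5}\right) = \left(-138\right) \frac{328}{5} = - \frac{45264}{5}$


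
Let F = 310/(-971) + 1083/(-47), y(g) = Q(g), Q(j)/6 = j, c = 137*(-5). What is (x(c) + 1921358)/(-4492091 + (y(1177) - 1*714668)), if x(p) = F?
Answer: -87683948883/237298571989 ≈ -0.36951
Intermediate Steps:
c = -685
Q(j) = 6*j
y(g) = 6*g
F = -1066163/45637 (F = 310*(-1/971) + 1083*(-1/47) = -310/971 - 1083/47 = -1066163/45637 ≈ -23.362)
x(p) = -1066163/45637
(x(c) + 1921358)/(-4492091 + (y(1177) - 1*714668)) = (-1066163/45637 + 1921358)/(-4492091 + (6*1177 - 1*714668)) = 87683948883/(45637*(-4492091 + (7062 - 714668))) = 87683948883/(45637*(-4492091 - 707606)) = (87683948883/45637)/(-5199697) = (87683948883/45637)*(-1/5199697) = -87683948883/237298571989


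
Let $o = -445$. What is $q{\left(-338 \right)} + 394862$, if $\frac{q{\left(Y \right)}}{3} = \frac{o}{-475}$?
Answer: $\frac{37512157}{95} \approx 3.9487 \cdot 10^{5}$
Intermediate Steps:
$q{\left(Y \right)} = \frac{267}{95}$ ($q{\left(Y \right)} = 3 \left(- \frac{445}{-475}\right) = 3 \left(\left(-445\right) \left(- \frac{1}{475}\right)\right) = 3 \cdot \frac{89}{95} = \frac{267}{95}$)
$q{\left(-338 \right)} + 394862 = \frac{267}{95} + 394862 = \frac{37512157}{95}$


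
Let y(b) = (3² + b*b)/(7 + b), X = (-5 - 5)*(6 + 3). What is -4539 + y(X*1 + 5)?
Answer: -180638/39 ≈ -4631.7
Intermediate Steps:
X = -90 (X = -10*9 = -90)
y(b) = (9 + b²)/(7 + b)
-4539 + y(X*1 + 5) = -4539 + (9 + (-90*1 + 5)²)/(7 + (-90*1 + 5)) = -4539 + (9 + (-90 + 5)²)/(7 + (-90 + 5)) = -4539 + (9 + (-85)²)/(7 - 85) = -4539 + (9 + 7225)/(-78) = -4539 - 1/78*7234 = -4539 - 3617/39 = -180638/39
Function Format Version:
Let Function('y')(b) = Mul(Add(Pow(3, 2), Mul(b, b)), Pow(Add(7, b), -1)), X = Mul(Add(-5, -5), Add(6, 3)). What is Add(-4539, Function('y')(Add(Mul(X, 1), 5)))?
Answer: Rational(-180638, 39) ≈ -4631.7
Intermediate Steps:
X = -90 (X = Mul(-10, 9) = -90)
Function('y')(b) = Mul(Pow(Add(7, b), -1), Add(9, Pow(b, 2))) (Function('y')(b) = Mul(Add(9, Pow(b, 2)), Pow(Add(7, b), -1)) = Mul(Pow(Add(7, b), -1), Add(9, Pow(b, 2))))
Add(-4539, Function('y')(Add(Mul(X, 1), 5))) = Add(-4539, Mul(Pow(Add(7, Add(Mul(-90, 1), 5)), -1), Add(9, Pow(Add(Mul(-90, 1), 5), 2)))) = Add(-4539, Mul(Pow(Add(7, Add(-90, 5)), -1), Add(9, Pow(Add(-90, 5), 2)))) = Add(-4539, Mul(Pow(Add(7, -85), -1), Add(9, Pow(-85, 2)))) = Add(-4539, Mul(Pow(-78, -1), Add(9, 7225))) = Add(-4539, Mul(Rational(-1, 78), 7234)) = Add(-4539, Rational(-3617, 39)) = Rational(-180638, 39)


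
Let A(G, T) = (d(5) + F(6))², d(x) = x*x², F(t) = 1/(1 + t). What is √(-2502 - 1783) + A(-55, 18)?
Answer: 767376/49 + I*√4285 ≈ 15661.0 + 65.46*I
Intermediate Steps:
d(x) = x³
A(G, T) = 767376/49 (A(G, T) = (5³ + 1/(1 + 6))² = (125 + 1/7)² = (125 + ⅐)² = (876/7)² = 767376/49)
√(-2502 - 1783) + A(-55, 18) = √(-2502 - 1783) + 767376/49 = √(-4285) + 767376/49 = I*√4285 + 767376/49 = 767376/49 + I*√4285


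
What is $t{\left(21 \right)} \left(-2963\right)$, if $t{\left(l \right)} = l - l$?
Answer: $0$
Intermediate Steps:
$t{\left(l \right)} = 0$
$t{\left(21 \right)} \left(-2963\right) = 0 \left(-2963\right) = 0$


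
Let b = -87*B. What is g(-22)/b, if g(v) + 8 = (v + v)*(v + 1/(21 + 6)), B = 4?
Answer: -6469/2349 ≈ -2.7539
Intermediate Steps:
b = -348 (b = -87*4 = -348)
g(v) = -8 + 2*v*(1/27 + v) (g(v) = -8 + (v + v)*(v + 1/(21 + 6)) = -8 + (2*v)*(v + 1/27) = -8 + (2*v)*(1/27 + v) = -8 + 2*v*(1/27 + v))
g(-22)/b = (-8 + 2*(-22)² + (2/27)*(-22))/(-348) = (-8 + 2*484 - 44/27)*(-1/348) = (-8 + 968 - 44/27)*(-1/348) = (25876/27)*(-1/348) = -6469/2349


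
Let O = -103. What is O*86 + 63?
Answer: -8795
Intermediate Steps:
O*86 + 63 = -103*86 + 63 = -8858 + 63 = -8795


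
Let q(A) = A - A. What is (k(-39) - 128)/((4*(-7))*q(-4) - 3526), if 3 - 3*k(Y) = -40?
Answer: 341/10578 ≈ 0.032237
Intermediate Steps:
q(A) = 0
k(Y) = 43/3 (k(Y) = 1 - 1/3*(-40) = 1 + 40/3 = 43/3)
(k(-39) - 128)/((4*(-7))*q(-4) - 3526) = (43/3 - 128)/((4*(-7))*0 - 3526) = -341/(3*(-28*0 - 3526)) = -341/(3*(0 - 3526)) = -341/3/(-3526) = -341/3*(-1/3526) = 341/10578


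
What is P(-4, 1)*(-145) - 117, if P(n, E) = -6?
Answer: 753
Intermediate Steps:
P(-4, 1)*(-145) - 117 = -6*(-145) - 117 = 870 - 117 = 753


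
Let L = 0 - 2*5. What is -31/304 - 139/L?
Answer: 20973/1520 ≈ 13.798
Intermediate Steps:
L = -10 (L = 0 - 10 = -10)
-31/304 - 139/L = -31/304 - 139/(-10) = -31*1/304 - 139*(-⅒) = -31/304 + 139/10 = 20973/1520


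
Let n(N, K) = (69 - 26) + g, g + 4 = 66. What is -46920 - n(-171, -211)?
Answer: -47025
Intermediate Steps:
g = 62 (g = -4 + 66 = 62)
n(N, K) = 105 (n(N, K) = (69 - 26) + 62 = 43 + 62 = 105)
-46920 - n(-171, -211) = -46920 - 1*105 = -46920 - 105 = -47025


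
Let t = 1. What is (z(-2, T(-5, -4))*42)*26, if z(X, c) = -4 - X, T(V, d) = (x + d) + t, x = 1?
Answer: -2184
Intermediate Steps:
T(V, d) = 2 + d (T(V, d) = (1 + d) + 1 = 2 + d)
(z(-2, T(-5, -4))*42)*26 = ((-4 - 1*(-2))*42)*26 = ((-4 + 2)*42)*26 = -2*42*26 = -84*26 = -2184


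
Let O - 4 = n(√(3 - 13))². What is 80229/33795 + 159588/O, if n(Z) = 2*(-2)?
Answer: 89914684/11265 ≈ 7981.8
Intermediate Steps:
n(Z) = -4
O = 20 (O = 4 + (-4)² = 4 + 16 = 20)
80229/33795 + 159588/O = 80229/33795 + 159588/20 = 80229*(1/33795) + 159588*(1/20) = 26743/11265 + 39897/5 = 89914684/11265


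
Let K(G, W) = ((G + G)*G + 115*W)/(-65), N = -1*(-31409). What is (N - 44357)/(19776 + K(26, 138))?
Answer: -420810/634109 ≈ -0.66362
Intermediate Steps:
N = 31409
K(G, W) = -23*W/13 - 2*G**2/65 (K(G, W) = ((2*G)*G + 115*W)*(-1/65) = (2*G**2 + 115*W)*(-1/65) = -23*W/13 - 2*G**2/65)
(N - 44357)/(19776 + K(26, 138)) = (31409 - 44357)/(19776 + (-23/13*138 - 2/65*26**2)) = -12948/(19776 + (-3174/13 - 2/65*676)) = -12948/(19776 + (-3174/13 - 104/5)) = -12948/(19776 - 17222/65) = -12948/1268218/65 = -12948*65/1268218 = -420810/634109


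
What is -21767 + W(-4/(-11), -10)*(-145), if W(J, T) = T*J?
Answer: -233637/11 ≈ -21240.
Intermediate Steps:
W(J, T) = J*T
-21767 + W(-4/(-11), -10)*(-145) = -21767 + (-4/(-11)*(-10))*(-145) = -21767 + (-4*(-1/11)*(-10))*(-145) = -21767 + ((4/11)*(-10))*(-145) = -21767 - 40/11*(-145) = -21767 + 5800/11 = -233637/11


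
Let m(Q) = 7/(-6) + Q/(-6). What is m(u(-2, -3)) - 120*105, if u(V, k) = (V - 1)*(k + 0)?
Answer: -37808/3 ≈ -12603.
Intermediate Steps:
u(V, k) = k*(-1 + V) (u(V, k) = (-1 + V)*k = k*(-1 + V))
m(Q) = -7/6 - Q/6 (m(Q) = 7*(-1/6) + Q*(-1/6) = -7/6 - Q/6)
m(u(-2, -3)) - 120*105 = (-7/6 - (-1)*(-1 - 2)/2) - 120*105 = (-7/6 - (-1)*(-3)/2) - 12600 = (-7/6 - 1/6*9) - 12600 = (-7/6 - 3/2) - 12600 = -8/3 - 12600 = -37808/3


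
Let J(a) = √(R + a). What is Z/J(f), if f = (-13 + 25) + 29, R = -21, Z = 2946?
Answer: 1473*√5/5 ≈ 658.75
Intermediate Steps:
f = 41 (f = 12 + 29 = 41)
J(a) = √(-21 + a)
Z/J(f) = 2946/(√(-21 + 41)) = 2946/(√20) = 2946/((2*√5)) = 2946*(√5/10) = 1473*√5/5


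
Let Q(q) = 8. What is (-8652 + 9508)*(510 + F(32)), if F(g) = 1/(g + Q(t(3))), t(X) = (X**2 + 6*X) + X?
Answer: 2182907/5 ≈ 4.3658e+5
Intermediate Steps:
t(X) = X**2 + 7*X
F(g) = 1/(8 + g) (F(g) = 1/(g + 8) = 1/(8 + g))
(-8652 + 9508)*(510 + F(32)) = (-8652 + 9508)*(510 + 1/(8 + 32)) = 856*(510 + 1/40) = 856*(20401/40) = 2182907/5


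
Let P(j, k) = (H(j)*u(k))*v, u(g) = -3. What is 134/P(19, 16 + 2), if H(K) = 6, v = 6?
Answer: -67/54 ≈ -1.2407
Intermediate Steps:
P(j, k) = -108 (P(j, k) = (6*(-3))*6 = -18*6 = -108)
134/P(19, 16 + 2) = 134/(-108) = 134*(-1/108) = -67/54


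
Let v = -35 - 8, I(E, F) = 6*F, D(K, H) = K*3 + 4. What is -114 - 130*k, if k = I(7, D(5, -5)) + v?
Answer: -9344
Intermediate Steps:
D(K, H) = 4 + 3*K (D(K, H) = 3*K + 4 = 4 + 3*K)
v = -43
k = 71 (k = 6*(4 + 3*5) - 43 = 6*(4 + 15) - 43 = 6*19 - 43 = 114 - 43 = 71)
-114 - 130*k = -114 - 130*71 = -114 - 9230 = -9344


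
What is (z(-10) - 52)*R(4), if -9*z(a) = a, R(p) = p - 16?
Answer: 1832/3 ≈ 610.67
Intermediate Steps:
R(p) = -16 + p
z(a) = -a/9
(z(-10) - 52)*R(4) = (-1/9*(-10) - 52)*(-16 + 4) = (10/9 - 52)*(-12) = -458/9*(-12) = 1832/3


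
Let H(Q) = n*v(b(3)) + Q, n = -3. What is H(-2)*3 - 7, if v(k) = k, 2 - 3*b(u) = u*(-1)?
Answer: -28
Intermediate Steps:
b(u) = 2/3 + u/3 (b(u) = 2/3 - u*(-1)/3 = 2/3 - (-1)*u/3 = 2/3 + u/3)
H(Q) = -5 + Q (H(Q) = -3*(2/3 + (1/3)*3) + Q = -3*(2/3 + 1) + Q = -3*5/3 + Q = -5 + Q)
H(-2)*3 - 7 = (-5 - 2)*3 - 7 = -7*3 - 7 = -21 - 7 = -28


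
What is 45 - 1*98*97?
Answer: -9461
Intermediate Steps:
45 - 1*98*97 = 45 - 98*97 = 45 - 9506 = -9461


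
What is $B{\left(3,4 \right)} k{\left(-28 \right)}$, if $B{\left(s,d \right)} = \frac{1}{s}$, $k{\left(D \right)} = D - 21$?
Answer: $- \frac{49}{3} \approx -16.333$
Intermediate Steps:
$k{\left(D \right)} = -21 + D$
$B{\left(3,4 \right)} k{\left(-28 \right)} = \frac{-21 - 28}{3} = \frac{1}{3} \left(-49\right) = - \frac{49}{3}$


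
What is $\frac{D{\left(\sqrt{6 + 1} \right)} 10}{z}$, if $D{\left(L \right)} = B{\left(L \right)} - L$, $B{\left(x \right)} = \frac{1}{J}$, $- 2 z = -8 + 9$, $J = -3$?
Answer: $\frac{20}{3} + 20 \sqrt{7} \approx 59.582$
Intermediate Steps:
$z = - \frac{1}{2}$ ($z = - \frac{-8 + 9}{2} = \left(- \frac{1}{2}\right) 1 = - \frac{1}{2} \approx -0.5$)
$B{\left(x \right)} = - \frac{1}{3}$ ($B{\left(x \right)} = \frac{1}{-3} = - \frac{1}{3}$)
$D{\left(L \right)} = - \frac{1}{3} - L$
$\frac{D{\left(\sqrt{6 + 1} \right)} 10}{z} = \frac{\left(- \frac{1}{3} - \sqrt{6 + 1}\right) 10}{- \frac{1}{2}} = \left(- \frac{1}{3} - \sqrt{7}\right) 10 \left(-2\right) = \left(- \frac{10}{3} - 10 \sqrt{7}\right) \left(-2\right) = \frac{20}{3} + 20 \sqrt{7}$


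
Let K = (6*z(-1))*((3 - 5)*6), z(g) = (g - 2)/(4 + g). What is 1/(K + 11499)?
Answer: 1/11571 ≈ 8.6423e-5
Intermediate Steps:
z(g) = (-2 + g)/(4 + g)
K = 72 (K = (6*((-2 - 1)/(4 - 1)))*((3 - 5)*6) = (6*(-3/3))*(-2*6) = (6*((⅓)*(-3)))*(-12) = (6*(-1))*(-12) = -6*(-12) = 72)
1/(K + 11499) = 1/(72 + 11499) = 1/11571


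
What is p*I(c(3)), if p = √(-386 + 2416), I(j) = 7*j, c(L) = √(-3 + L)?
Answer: 0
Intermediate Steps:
p = √2030 ≈ 45.056
p*I(c(3)) = √2030*(7*√(-3 + 3)) = √2030*(7*√0) = √2030*(7*0) = √2030*0 = 0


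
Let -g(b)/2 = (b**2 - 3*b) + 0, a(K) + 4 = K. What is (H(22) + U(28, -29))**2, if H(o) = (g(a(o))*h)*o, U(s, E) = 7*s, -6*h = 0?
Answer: 38416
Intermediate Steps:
h = 0 (h = -1/6*0 = 0)
a(K) = -4 + K
g(b) = -2*b**2 + 6*b (g(b) = -2*((b**2 - 3*b) + 0) = -2*(b**2 - 3*b) = -2*b**2 + 6*b)
H(o) = 0 (H(o) = ((2*(-4 + o)*(3 - (-4 + o)))*0)*o = ((2*(-4 + o)*(3 + (4 - o)))*0)*o = ((2*(-4 + o)*(7 - o))*0)*o = 0*o = 0)
(H(22) + U(28, -29))**2 = (0 + 7*28)**2 = (0 + 196)**2 = 196**2 = 38416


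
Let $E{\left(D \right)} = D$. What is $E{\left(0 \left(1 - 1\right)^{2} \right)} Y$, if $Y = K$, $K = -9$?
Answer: $0$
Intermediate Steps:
$Y = -9$
$E{\left(0 \left(1 - 1\right)^{2} \right)} Y = 0 \left(1 - 1\right)^{2} \left(-9\right) = 0 \cdot 0^{2} \left(-9\right) = 0 \cdot 0 \left(-9\right) = 0 \left(-9\right) = 0$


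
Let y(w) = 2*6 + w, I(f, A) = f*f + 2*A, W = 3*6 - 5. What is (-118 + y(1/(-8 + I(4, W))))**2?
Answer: 12981609/1156 ≈ 11230.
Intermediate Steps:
W = 13 (W = 18 - 5 = 13)
I(f, A) = f**2 + 2*A
y(w) = 12 + w
(-118 + y(1/(-8 + I(4, W))))**2 = (-118 + (12 + 1/(-8 + (4**2 + 2*13))))**2 = (-118 + (12 + 1/(-8 + (16 + 26))))**2 = (-118 + (12 + 1/(-8 + 42)))**2 = (-118 + (12 + 1/34))**2 = (-118 + 409/34)**2 = (-3603/34)**2 = 12981609/1156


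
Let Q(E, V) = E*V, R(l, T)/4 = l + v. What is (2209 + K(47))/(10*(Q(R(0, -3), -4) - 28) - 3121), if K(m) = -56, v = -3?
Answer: -2153/2921 ≈ -0.73708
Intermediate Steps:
R(l, T) = -12 + 4*l (R(l, T) = 4*(l - 3) = 4*(-3 + l) = -12 + 4*l)
(2209 + K(47))/(10*(Q(R(0, -3), -4) - 28) - 3121) = (2209 - 56)/(10*((-12 + 4*0)*(-4) - 28) - 3121) = 2153/(10*((-12 + 0)*(-4) - 28) - 3121) = 2153/(10*(-12*(-4) - 28) - 3121) = 2153/(10*(48 - 28) - 3121) = 2153/(10*20 - 3121) = 2153/(200 - 3121) = 2153/(-2921) = 2153*(-1/2921) = -2153/2921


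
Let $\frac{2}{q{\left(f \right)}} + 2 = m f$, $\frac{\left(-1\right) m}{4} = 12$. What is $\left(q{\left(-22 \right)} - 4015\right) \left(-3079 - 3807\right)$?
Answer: $\frac{14570114944}{527} \approx 2.7647 \cdot 10^{7}$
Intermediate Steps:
$m = -48$ ($m = \left(-4\right) 12 = -48$)
$q{\left(f \right)} = \frac{2}{-2 - 48 f}$
$\left(q{\left(-22 \right)} - 4015\right) \left(-3079 - 3807\right) = \left(\frac{1}{-1 - -528} - 4015\right) \left(-3079 - 3807\right) = \left(\frac{1}{-1 + 528} - 4015\right) \left(-6886\right) = \left(\frac{1}{527} - 4015\right) \left(-6886\right) = \left(- \frac{2115904}{527}\right) \left(-6886\right) = \frac{14570114944}{527}$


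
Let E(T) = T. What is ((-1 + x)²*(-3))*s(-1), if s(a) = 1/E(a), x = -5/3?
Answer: 64/3 ≈ 21.333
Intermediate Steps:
x = -5/3 (x = -5*⅓ = -5/3 ≈ -1.6667)
s(a) = 1/a
((-1 + x)²*(-3))*s(-1) = ((-1 - 5/3)²*(-3))/(-1) = ((-8/3)²*(-3))*(-1) = ((64/9)*(-3))*(-1) = -64/3*(-1) = 64/3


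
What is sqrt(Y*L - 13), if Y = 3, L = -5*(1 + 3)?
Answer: I*sqrt(73) ≈ 8.544*I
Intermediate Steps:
L = -20 (L = -5*4 = -20)
sqrt(Y*L - 13) = sqrt(3*(-20) - 13) = sqrt(-60 - 13) = sqrt(-73) = I*sqrt(73)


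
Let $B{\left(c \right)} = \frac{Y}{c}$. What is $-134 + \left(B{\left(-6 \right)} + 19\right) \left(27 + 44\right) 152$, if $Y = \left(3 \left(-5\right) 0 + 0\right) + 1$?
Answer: $\frac{609346}{3} \approx 2.0312 \cdot 10^{5}$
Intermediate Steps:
$Y = 1$ ($Y = \left(\left(-15\right) 0 + 0\right) + 1 = \left(0 + 0\right) + 1 = 0 + 1 = 1$)
$B{\left(c \right)} = \frac{1}{c}$ ($B{\left(c \right)} = 1 \frac{1}{c} = \frac{1}{c}$)
$-134 + \left(B{\left(-6 \right)} + 19\right) \left(27 + 44\right) 152 = -134 + \left(\frac{1}{-6} + 19\right) \left(27 + 44\right) 152 = -134 + \left(- \frac{1}{6} + 19\right) 71 \cdot 152 = -134 + \frac{113}{6} \cdot 71 \cdot 152 = -134 + \frac{8023}{6} \cdot 152 = -134 + \frac{609748}{3} = \frac{609346}{3}$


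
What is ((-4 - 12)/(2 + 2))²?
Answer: 16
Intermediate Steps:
((-4 - 12)/(2 + 2))² = (-16/4)² = (-16*¼)² = (-4)² = 16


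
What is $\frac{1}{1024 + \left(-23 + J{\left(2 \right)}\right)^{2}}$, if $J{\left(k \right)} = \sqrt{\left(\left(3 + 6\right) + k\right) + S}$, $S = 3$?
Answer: $\frac{1567}{2425865} + \frac{46 \sqrt{14}}{2425865} \approx 0.00071691$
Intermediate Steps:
$J{\left(k \right)} = \sqrt{12 + k}$ ($J{\left(k \right)} = \sqrt{\left(\left(3 + 6\right) + k\right) + 3} = \sqrt{\left(9 + k\right) + 3} = \sqrt{12 + k}$)
$\frac{1}{1024 + \left(-23 + J{\left(2 \right)}\right)^{2}} = \frac{1}{1024 + \left(-23 + \sqrt{12 + 2}\right)^{2}} = \frac{1}{1024 + \left(-23 + \sqrt{14}\right)^{2}}$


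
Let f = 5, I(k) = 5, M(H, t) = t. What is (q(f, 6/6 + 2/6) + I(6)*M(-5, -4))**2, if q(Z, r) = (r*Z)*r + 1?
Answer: 8281/81 ≈ 102.23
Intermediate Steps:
q(Z, r) = 1 + Z*r**2 (q(Z, r) = (Z*r)*r + 1 = Z*r**2 + 1 = 1 + Z*r**2)
(q(f, 6/6 + 2/6) + I(6)*M(-5, -4))**2 = ((1 + 5*(6/6 + 2/6)**2) + 5*(-4))**2 = ((1 + 5*(6*(1/6) + 2*(1/6))**2) - 20)**2 = ((1 + 5*(1 + 1/3)**2) - 20)**2 = ((1 + 5*(4/3)**2) - 20)**2 = ((1 + 5*(16/9)) - 20)**2 = ((1 + 80/9) - 20)**2 = (89/9 - 20)**2 = (-91/9)**2 = 8281/81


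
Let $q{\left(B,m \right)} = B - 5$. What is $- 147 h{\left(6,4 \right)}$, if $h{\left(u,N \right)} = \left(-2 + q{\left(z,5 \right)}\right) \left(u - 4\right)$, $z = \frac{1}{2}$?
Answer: $1911$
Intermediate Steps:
$z = \frac{1}{2} \approx 0.5$
$q{\left(B,m \right)} = -5 + B$
$h{\left(u,N \right)} = 26 - \frac{13 u}{2}$ ($h{\left(u,N \right)} = \left(-2 + \left(-5 + \frac{1}{2}\right)\right) \left(u - 4\right) = \left(-2 - \frac{9}{2}\right) \left(-4 + u\right) = - \frac{13 \left(-4 + u\right)}{2} = 26 - \frac{13 u}{2}$)
$- 147 h{\left(6,4 \right)} = - 147 \left(26 - 39\right) = \left(-147\right) \left(-13\right) = 1911$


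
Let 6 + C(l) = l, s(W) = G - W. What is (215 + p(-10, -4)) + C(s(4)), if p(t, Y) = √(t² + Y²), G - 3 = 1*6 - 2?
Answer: 212 + 2*√29 ≈ 222.77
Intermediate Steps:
G = 7 (G = 3 + (1*6 - 2) = 3 + (6 - 2) = 3 + 4 = 7)
s(W) = 7 - W
C(l) = -6 + l
p(t, Y) = √(Y² + t²)
(215 + p(-10, -4)) + C(s(4)) = (215 + √((-4)² + (-10)²)) + (-6 + (7 - 1*4)) = (215 + √(16 + 100)) + (-6 + (7 - 4)) = (215 + √116) + (-6 + 3) = (215 + 2*√29) - 3 = 212 + 2*√29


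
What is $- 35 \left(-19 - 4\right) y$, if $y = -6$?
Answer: $-4830$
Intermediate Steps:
$- 35 \left(-19 - 4\right) y = - 35 \left(-19 - 4\right) \left(-6\right) = \left(-35\right) \left(-23\right) \left(-6\right) = 805 \left(-6\right) = -4830$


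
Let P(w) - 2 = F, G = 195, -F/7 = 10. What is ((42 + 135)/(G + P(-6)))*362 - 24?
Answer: 61026/127 ≈ 480.52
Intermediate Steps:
F = -70 (F = -7*10 = -70)
P(w) = -68 (P(w) = 2 - 70 = -68)
((42 + 135)/(G + P(-6)))*362 - 24 = ((42 + 135)/(195 - 68))*362 - 24 = (177/127)*362 - 24 = 64074/127 - 24 = 61026/127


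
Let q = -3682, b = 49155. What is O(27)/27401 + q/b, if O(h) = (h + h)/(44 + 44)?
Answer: -4437854023/59263430820 ≈ -0.074883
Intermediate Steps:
O(h) = h/44 (O(h) = (2*h)/88 = (2*h)*(1/88) = h/44)
O(27)/27401 + q/b = ((1/44)*27)/27401 - 3682/49155 = (27/44)*(1/27401) - 3682*1/49155 = 27/1205644 - 3682/49155 = -4437854023/59263430820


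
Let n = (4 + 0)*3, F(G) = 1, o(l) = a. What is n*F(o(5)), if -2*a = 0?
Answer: 12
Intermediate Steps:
a = 0 (a = -1/2*0 = 0)
o(l) = 0
n = 12 (n = 4*3 = 12)
n*F(o(5)) = 12*1 = 12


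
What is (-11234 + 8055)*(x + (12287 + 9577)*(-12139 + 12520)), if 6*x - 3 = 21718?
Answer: -158958980675/6 ≈ -2.6493e+10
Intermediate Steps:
x = 21721/6 (x = 1/2 + (1/6)*21718 = 1/2 + 10859/3 = 21721/6 ≈ 3620.2)
(-11234 + 8055)*(x + (12287 + 9577)*(-12139 + 12520)) = (-11234 + 8055)*(21721/6 + (12287 + 9577)*(-12139 + 12520)) = -3179*(21721/6 + 21864*381) = -3179*(21721/6 + 8330184) = -3179*50002825/6 = -158958980675/6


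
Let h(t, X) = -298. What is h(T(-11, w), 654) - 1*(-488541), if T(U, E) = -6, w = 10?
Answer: 488243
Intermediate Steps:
h(T(-11, w), 654) - 1*(-488541) = -298 - 1*(-488541) = -298 + 488541 = 488243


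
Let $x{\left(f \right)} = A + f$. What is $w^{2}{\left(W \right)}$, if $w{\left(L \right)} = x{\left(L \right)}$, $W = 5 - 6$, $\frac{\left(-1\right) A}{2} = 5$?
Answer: $121$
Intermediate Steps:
$A = -10$ ($A = \left(-2\right) 5 = -10$)
$x{\left(f \right)} = -10 + f$
$W = -1$ ($W = 5 - 6 = -1$)
$w{\left(L \right)} = -10 + L$
$w^{2}{\left(W \right)} = \left(-10 - 1\right)^{2} = \left(-11\right)^{2} = 121$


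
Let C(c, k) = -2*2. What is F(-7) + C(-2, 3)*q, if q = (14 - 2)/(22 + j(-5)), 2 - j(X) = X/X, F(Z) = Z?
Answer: -209/23 ≈ -9.0870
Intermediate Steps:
j(X) = 1 (j(X) = 2 - X/X = 2 - 1*1 = 2 - 1 = 1)
C(c, k) = -4
q = 12/23 (q = (14 - 2)/(22 + 1) = 12/23 ≈ 0.52174)
F(-7) + C(-2, 3)*q = -7 - 4*12/23 = -7 - 48/23 = -209/23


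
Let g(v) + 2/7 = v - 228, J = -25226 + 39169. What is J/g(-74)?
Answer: -97601/2116 ≈ -46.125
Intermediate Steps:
J = 13943
g(v) = -1598/7 + v (g(v) = -2/7 + (v - 228) = -2/7 + (-228 + v) = -1598/7 + v)
J/g(-74) = 13943/(-1598/7 - 74) = 13943/(-2116/7) = 13943*(-7/2116) = -97601/2116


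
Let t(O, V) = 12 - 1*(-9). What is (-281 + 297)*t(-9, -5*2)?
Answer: 336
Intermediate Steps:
t(O, V) = 21 (t(O, V) = 12 + 9 = 21)
(-281 + 297)*t(-9, -5*2) = (-281 + 297)*21 = 16*21 = 336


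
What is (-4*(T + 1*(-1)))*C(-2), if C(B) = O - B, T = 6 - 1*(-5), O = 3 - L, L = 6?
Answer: 40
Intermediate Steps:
O = -3 (O = 3 - 1*6 = 3 - 6 = -3)
T = 11 (T = 6 + 5 = 11)
C(B) = -3 - B
(-4*(T + 1*(-1)))*C(-2) = (-4*(11 + 1*(-1)))*(-3 - 1*(-2)) = (-4*(11 - 1))*(-3 + 2) = -4*10*(-1) = -40*(-1) = 40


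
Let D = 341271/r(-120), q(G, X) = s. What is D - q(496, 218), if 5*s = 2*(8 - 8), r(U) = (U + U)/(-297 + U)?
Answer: 47436669/80 ≈ 5.9296e+5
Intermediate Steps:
r(U) = 2*U/(-297 + U) (r(U) = (2*U)/(-297 + U) = 2*U/(-297 + U))
s = 0 (s = (2*(8 - 8))/5 = (2*0)/5 = (1/5)*0 = 0)
q(G, X) = 0
D = 47436669/80 (D = 341271/((2*(-120)/(-297 - 120))) = 341271/((2*(-120)/(-417))) = 341271/((2*(-120)*(-1/417))) = 341271/(80/139) = 341271*(139/80) = 47436669/80 ≈ 5.9296e+5)
D - q(496, 218) = 47436669/80 - 1*0 = 47436669/80 + 0 = 47436669/80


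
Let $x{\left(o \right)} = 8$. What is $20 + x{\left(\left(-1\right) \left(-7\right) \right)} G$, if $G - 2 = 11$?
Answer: $124$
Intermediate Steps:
$G = 13$ ($G = 2 + 11 = 13$)
$20 + x{\left(\left(-1\right) \left(-7\right) \right)} G = 20 + 8 \cdot 13 = 20 + 104 = 124$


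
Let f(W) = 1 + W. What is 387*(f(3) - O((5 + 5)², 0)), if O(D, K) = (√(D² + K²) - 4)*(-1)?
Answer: 38700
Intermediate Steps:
O(D, K) = 4 - √(D² + K²) (O(D, K) = (-4 + √(D² + K²))*(-1) = 4 - √(D² + K²))
387*(f(3) - O((5 + 5)², 0)) = 387*((1 + 3) - (4 - √(((5 + 5)²)² + 0²))) = 387*(4 - (4 - √((10²)² + 0))) = 387*(4 - (4 - √(100² + 0))) = 387*(4 - (4 - √(10000 + 0))) = 387*(4 - (4 - √10000)) = 387*(4 - (4 - 1*100)) = 387*(4 - (4 - 100)) = 387*(4 - 1*(-96)) = 387*(4 + 96) = 387*100 = 38700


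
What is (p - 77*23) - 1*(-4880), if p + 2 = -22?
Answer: 3085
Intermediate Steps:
p = -24 (p = -2 - 22 = -24)
(p - 77*23) - 1*(-4880) = (-24 - 77*23) - 1*(-4880) = (-24 - 1771) + 4880 = -1795 + 4880 = 3085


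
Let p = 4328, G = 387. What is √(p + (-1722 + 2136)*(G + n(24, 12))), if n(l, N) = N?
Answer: √169514 ≈ 411.72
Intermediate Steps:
√(p + (-1722 + 2136)*(G + n(24, 12))) = √(4328 + (-1722 + 2136)*(387 + 12)) = √(4328 + 414*399) = √(4328 + 165186) = √169514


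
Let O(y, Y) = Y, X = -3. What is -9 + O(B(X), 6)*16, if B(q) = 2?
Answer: 87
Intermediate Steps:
-9 + O(B(X), 6)*16 = -9 + 6*16 = -9 + 96 = 87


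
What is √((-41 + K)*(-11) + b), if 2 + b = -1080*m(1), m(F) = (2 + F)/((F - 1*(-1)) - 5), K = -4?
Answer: 11*√13 ≈ 39.661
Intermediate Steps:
m(F) = (2 + F)/(-4 + F) (m(F) = (2 + F)/((F + 1) - 5) = (2 + F)/((1 + F) - 5) = (2 + F)/(-4 + F))
b = 1078 (b = -2 - 1080*(2 + 1)/(-4 + 1) = -2 - 1080*3/(-3) = -2 - (-360)*3 = -2 - 1080*(-1) = -2 + 1080 = 1078)
√((-41 + K)*(-11) + b) = √((-41 - 4)*(-11) + 1078) = √(-45*(-11) + 1078) = √(495 + 1078) = √1573 = 11*√13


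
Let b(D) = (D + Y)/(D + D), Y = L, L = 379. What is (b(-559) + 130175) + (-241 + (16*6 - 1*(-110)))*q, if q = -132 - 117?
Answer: 77639600/559 ≈ 1.3889e+5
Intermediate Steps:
Y = 379
q = -249
b(D) = (379 + D)/(2*D) (b(D) = (D + 379)/(D + D) = (379 + D)/((2*D)) = (379 + D)*(1/(2*D)) = (379 + D)/(2*D))
(b(-559) + 130175) + (-241 + (16*6 - 1*(-110)))*q = ((1/2)*(379 - 559)/(-559) + 130175) + (-241 + (16*6 - 1*(-110)))*(-249) = ((1/2)*(-1/559)*(-180) + 130175) + (-241 + (96 + 110))*(-249) = (90/559 + 130175) + (-241 + 206)*(-249) = 72767915/559 - 35*(-249) = 72767915/559 + 8715 = 77639600/559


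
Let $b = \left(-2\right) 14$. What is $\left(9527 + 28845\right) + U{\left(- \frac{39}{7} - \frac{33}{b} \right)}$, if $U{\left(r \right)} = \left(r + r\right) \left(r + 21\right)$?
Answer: $\frac{14984629}{392} \approx 38226.0$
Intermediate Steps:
$b = -28$
$U{\left(r \right)} = 2 r \left(21 + r\right)$
$\left(9527 + 28845\right) + U{\left(- \frac{39}{7} - \frac{33}{b} \right)} = \left(9527 + 28845\right) + 2 \left(- \frac{39}{7} - \frac{33}{-28}\right) \left(21 - \left(- \frac{33}{28} + \frac{39}{7}\right)\right) = 38372 + 2 \left(\left(-39\right) \frac{1}{7} - - \frac{33}{28}\right) \left(21 - \frac{123}{28}\right) = 38372 + 2 \left(- \frac{39}{7} + \frac{33}{28}\right) \left(21 + \left(- \frac{39}{7} + \frac{33}{28}\right)\right) = 38372 + 2 \left(- \frac{123}{28}\right) \left(21 - \frac{123}{28}\right) = 38372 + 2 \left(- \frac{123}{28}\right) \frac{465}{28} = 38372 - \frac{57195}{392} = \frac{14984629}{392}$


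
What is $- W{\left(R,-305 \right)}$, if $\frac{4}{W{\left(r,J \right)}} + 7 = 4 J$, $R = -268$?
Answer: $\frac{4}{1227} \approx 0.00326$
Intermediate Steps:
$W{\left(r,J \right)} = \frac{4}{-7 + 4 J}$
$- W{\left(R,-305 \right)} = - \frac{4}{-7 + 4 \left(-305\right)} = - \frac{4}{-7 - 1220} = - \frac{4}{-1227} = - \frac{4 \left(-1\right)}{1227} = \left(-1\right) \left(- \frac{4}{1227}\right) = \frac{4}{1227}$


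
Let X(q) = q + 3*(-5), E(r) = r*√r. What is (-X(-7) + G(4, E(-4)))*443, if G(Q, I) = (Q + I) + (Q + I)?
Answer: 13290 - 7088*I ≈ 13290.0 - 7088.0*I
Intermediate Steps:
E(r) = r^(3/2)
X(q) = -15 + q (X(q) = q - 15 = -15 + q)
G(Q, I) = 2*I + 2*Q (G(Q, I) = (I + Q) + (I + Q) = 2*I + 2*Q)
(-X(-7) + G(4, E(-4)))*443 = (-(-15 - 7) + (2*(-4)^(3/2) + 2*4))*443 = (-1*(-22) + (2*(-8*I) + 8))*443 = (22 + (-16*I + 8))*443 = (22 + (8 - 16*I))*443 = (30 - 16*I)*443 = 13290 - 7088*I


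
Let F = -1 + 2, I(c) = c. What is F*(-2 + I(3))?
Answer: 1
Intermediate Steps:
F = 1
F*(-2 + I(3)) = 1*(-2 + 3) = 1*1 = 1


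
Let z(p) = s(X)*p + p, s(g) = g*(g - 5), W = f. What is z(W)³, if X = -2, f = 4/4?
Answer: 3375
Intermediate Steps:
f = 1 (f = 4*(¼) = 1)
W = 1
s(g) = g*(-5 + g)
z(p) = 15*p (z(p) = (-2*(-5 - 2))*p + p = (-2*(-7))*p + p = 14*p + p = 15*p)
z(W)³ = (15*1)³ = 15³ = 3375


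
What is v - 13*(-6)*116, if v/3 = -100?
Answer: 8748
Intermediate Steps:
v = -300 (v = 3*(-100) = -300)
v - 13*(-6)*116 = -300 - 13*(-6)*116 = -300 + 78*116 = -300 + 9048 = 8748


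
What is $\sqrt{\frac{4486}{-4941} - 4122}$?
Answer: $\frac{2 i \sqrt{310662142}}{549} \approx 64.21 i$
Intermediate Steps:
$\sqrt{\frac{4486}{-4941} - 4122} = \sqrt{4486 \left(- \frac{1}{4941}\right) - 4122} = \sqrt{- \frac{4486}{4941} - 4122} = \sqrt{- \frac{20371288}{4941}} = \frac{2 i \sqrt{310662142}}{549}$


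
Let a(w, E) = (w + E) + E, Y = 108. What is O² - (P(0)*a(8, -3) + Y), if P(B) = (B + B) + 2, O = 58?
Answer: 3252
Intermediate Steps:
a(w, E) = w + 2*E (a(w, E) = (E + w) + E = w + 2*E)
P(B) = 2 + 2*B (P(B) = 2*B + 2 = 2 + 2*B)
O² - (P(0)*a(8, -3) + Y) = 58² - ((2 + 2*0)*(8 + 2*(-3)) + 108) = 3364 - ((2 + 0)*(8 - 6) + 108) = 3364 - (2*2 + 108) = 3364 - (4 + 108) = 3364 - 1*112 = 3364 - 112 = 3252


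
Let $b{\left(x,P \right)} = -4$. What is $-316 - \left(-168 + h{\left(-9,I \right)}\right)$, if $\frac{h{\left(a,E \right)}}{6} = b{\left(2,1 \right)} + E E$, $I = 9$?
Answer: $-610$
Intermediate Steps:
$h{\left(a,E \right)} = -24 + 6 E^{2}$ ($h{\left(a,E \right)} = 6 \left(-4 + E E\right) = 6 \left(-4 + E^{2}\right) = -24 + 6 E^{2}$)
$-316 - \left(-168 + h{\left(-9,I \right)}\right) = -316 - \left(-168 - \left(24 - 6 \cdot 9^{2}\right)\right) = -316 - \left(-168 + \left(-24 + 6 \cdot 81\right)\right) = -316 - \left(-168 + \left(-24 + 486\right)\right) = -316 - \left(-168 + 462\right) = -316 - 294 = -610$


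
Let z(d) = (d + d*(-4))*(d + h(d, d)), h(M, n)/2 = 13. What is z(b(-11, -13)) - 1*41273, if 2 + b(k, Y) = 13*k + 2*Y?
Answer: -115658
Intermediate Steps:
h(M, n) = 26 (h(M, n) = 2*13 = 26)
b(k, Y) = -2 + 2*Y + 13*k (b(k, Y) = -2 + (13*k + 2*Y) = -2 + (2*Y + 13*k) = -2 + 2*Y + 13*k)
z(d) = -3*d*(26 + d) (z(d) = (d + d*(-4))*(d + 26) = (d - 4*d)*(26 + d) = (-3*d)*(26 + d) = -3*d*(26 + d))
z(b(-11, -13)) - 1*41273 = -3*(-2 + 2*(-13) + 13*(-11))*(26 + (-2 + 2*(-13) + 13*(-11))) - 1*41273 = -3*(-2 - 26 - 143)*(26 + (-2 - 26 - 143)) - 41273 = -3*(-171)*(26 - 171) - 41273 = -3*(-171)*(-145) - 41273 = -74385 - 41273 = -115658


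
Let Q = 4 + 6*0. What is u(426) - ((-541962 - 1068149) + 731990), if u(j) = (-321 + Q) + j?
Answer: 878230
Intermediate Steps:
Q = 4 (Q = 4 + 0 = 4)
u(j) = -317 + j (u(j) = (-321 + 4) + j = -317 + j)
u(426) - ((-541962 - 1068149) + 731990) = (-317 + 426) - ((-541962 - 1068149) + 731990) = 109 - (-1610111 + 731990) = 109 - 1*(-878121) = 109 + 878121 = 878230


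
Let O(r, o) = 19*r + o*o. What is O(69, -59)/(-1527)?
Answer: -4792/1527 ≈ -3.1382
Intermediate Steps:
O(r, o) = o² + 19*r (O(r, o) = 19*r + o² = o² + 19*r)
O(69, -59)/(-1527) = ((-59)² + 19*69)/(-1527) = (3481 + 1311)*(-1/1527) = 4792*(-1/1527) = -4792/1527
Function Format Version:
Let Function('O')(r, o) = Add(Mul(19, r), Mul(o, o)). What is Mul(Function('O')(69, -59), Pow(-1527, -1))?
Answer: Rational(-4792, 1527) ≈ -3.1382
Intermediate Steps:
Function('O')(r, o) = Add(Pow(o, 2), Mul(19, r)) (Function('O')(r, o) = Add(Mul(19, r), Pow(o, 2)) = Add(Pow(o, 2), Mul(19, r)))
Mul(Function('O')(69, -59), Pow(-1527, -1)) = Mul(Add(Pow(-59, 2), Mul(19, 69)), Pow(-1527, -1)) = Mul(Add(3481, 1311), Rational(-1, 1527)) = Mul(4792, Rational(-1, 1527)) = Rational(-4792, 1527)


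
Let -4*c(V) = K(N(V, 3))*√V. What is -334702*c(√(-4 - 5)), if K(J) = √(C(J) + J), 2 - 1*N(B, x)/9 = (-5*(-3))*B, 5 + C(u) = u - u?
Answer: 167351*√3*√I*√(13 - 405*I)/2 ≈ 2.917e+6 + 46805.0*I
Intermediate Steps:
C(u) = -5 (C(u) = -5 + (u - u) = -5 + 0 = -5)
N(B, x) = 18 - 135*B (N(B, x) = 18 - 9*(-5*(-3))*B = 18 - 135*B)
K(J) = √(-5 + J)
c(V) = -√V*√(13 - 135*V)/4 (c(V) = -√(-5 + (18 - 135*V))*√V/4 = -√(13 - 135*V)*√V/4 = -√V*√(13 - 135*V)/4)
-334702*c(√(-4 - 5)) = -(-167351)*√(√(-4 - 5))*√(13 - 135*√(-4 - 5))/2 = -(-167351)*√(√(-9))*√(13 - 405*I)/2 = -(-167351)*√(3*I)*√(13 - 405*I)/2 = -(-167351)*√3*√I*√(13 - 405*I)/2 = 167351*√3*√I*√(13 - 405*I)/2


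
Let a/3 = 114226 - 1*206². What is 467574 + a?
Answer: 682944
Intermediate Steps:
a = 215370 (a = 3*(114226 - 1*206²) = 3*(114226 - 1*42436) = 3*(114226 - 42436) = 3*71790 = 215370)
467574 + a = 467574 + 215370 = 682944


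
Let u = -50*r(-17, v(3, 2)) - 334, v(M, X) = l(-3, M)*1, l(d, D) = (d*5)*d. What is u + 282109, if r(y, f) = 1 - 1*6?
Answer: 282025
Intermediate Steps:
l(d, D) = 5*d**2 (l(d, D) = (5*d)*d = 5*d**2)
v(M, X) = 45 (v(M, X) = (5*(-3)**2)*1 = (5*9)*1 = 45*1 = 45)
r(y, f) = -5 (r(y, f) = 1 - 6 = -5)
u = -84 (u = -50*(-5) - 334 = 250 - 334 = -84)
u + 282109 = -84 + 282109 = 282025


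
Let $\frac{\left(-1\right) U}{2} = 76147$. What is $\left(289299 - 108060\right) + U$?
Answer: $28945$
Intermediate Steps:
$U = -152294$ ($U = \left(-2\right) 76147 = -152294$)
$\left(289299 - 108060\right) + U = \left(289299 - 108060\right) - 152294 = 181239 - 152294 = 28945$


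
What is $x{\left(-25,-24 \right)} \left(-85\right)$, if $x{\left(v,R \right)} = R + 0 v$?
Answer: $2040$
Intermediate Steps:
$x{\left(v,R \right)} = R$ ($x{\left(v,R \right)} = R + 0 = R$)
$x{\left(-25,-24 \right)} \left(-85\right) = \left(-24\right) \left(-85\right) = 2040$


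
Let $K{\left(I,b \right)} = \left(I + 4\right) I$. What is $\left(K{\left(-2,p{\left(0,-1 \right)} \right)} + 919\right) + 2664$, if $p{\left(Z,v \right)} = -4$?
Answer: $3579$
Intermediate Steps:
$K{\left(I,b \right)} = I \left(4 + I\right)$ ($K{\left(I,b \right)} = \left(4 + I\right) I = I \left(4 + I\right)$)
$\left(K{\left(-2,p{\left(0,-1 \right)} \right)} + 919\right) + 2664 = \left(- 2 \left(4 - 2\right) + 919\right) + 2664 = \left(\left(-2\right) 2 + 919\right) + 2664 = \left(-4 + 919\right) + 2664 = 915 + 2664 = 3579$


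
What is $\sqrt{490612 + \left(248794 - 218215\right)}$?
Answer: $\sqrt{521191} \approx 721.94$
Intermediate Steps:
$\sqrt{490612 + \left(248794 - 218215\right)} = \sqrt{490612 + 30579} = \sqrt{521191}$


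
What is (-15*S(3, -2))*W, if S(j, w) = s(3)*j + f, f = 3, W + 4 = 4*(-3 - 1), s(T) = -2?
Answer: -900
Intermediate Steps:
W = -20 (W = -4 + 4*(-3 - 1) = -4 + 4*(-4) = -4 - 16 = -20)
S(j, w) = 3 - 2*j (S(j, w) = -2*j + 3 = 3 - 2*j)
(-15*S(3, -2))*W = -15*(3 - 2*3)*(-20) = -15*(3 - 6)*(-20) = -15*(-3)*(-20) = 45*(-20) = -900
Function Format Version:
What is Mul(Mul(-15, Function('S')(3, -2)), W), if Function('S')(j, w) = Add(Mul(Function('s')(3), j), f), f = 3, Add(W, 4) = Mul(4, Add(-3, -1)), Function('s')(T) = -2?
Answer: -900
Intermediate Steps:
W = -20 (W = Add(-4, Mul(4, Add(-3, -1))) = Add(-4, Mul(4, -4)) = Add(-4, -16) = -20)
Function('S')(j, w) = Add(3, Mul(-2, j)) (Function('S')(j, w) = Add(Mul(-2, j), 3) = Add(3, Mul(-2, j)))
Mul(Mul(-15, Function('S')(3, -2)), W) = Mul(Mul(-15, Add(3, Mul(-2, 3))), -20) = Mul(Mul(-15, Add(3, -6)), -20) = Mul(Mul(-15, -3), -20) = Mul(45, -20) = -900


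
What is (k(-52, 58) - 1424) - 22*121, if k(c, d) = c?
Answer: -4138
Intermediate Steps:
(k(-52, 58) - 1424) - 22*121 = (-52 - 1424) - 22*121 = -1476 - 2662 = -4138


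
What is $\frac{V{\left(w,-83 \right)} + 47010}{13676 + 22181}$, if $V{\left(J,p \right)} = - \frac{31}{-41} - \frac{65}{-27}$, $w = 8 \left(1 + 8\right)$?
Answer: $\frac{2262764}{1725813} \approx 1.3111$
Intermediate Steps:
$w = 72$ ($w = 8 \cdot 9 = 72$)
$V{\left(J,p \right)} = \frac{3502}{1107}$ ($V{\left(J,p \right)} = \left(-31\right) \left(- \frac{1}{41}\right) - - \frac{65}{27} = \frac{31}{41} + \frac{65}{27} = \frac{3502}{1107}$)
$\frac{V{\left(w,-83 \right)} + 47010}{13676 + 22181} = \frac{\frac{3502}{1107} + 47010}{13676 + 22181} = \frac{52043572}{1107 \cdot 35857} = \frac{52043572}{1107} \cdot \frac{1}{35857} = \frac{2262764}{1725813}$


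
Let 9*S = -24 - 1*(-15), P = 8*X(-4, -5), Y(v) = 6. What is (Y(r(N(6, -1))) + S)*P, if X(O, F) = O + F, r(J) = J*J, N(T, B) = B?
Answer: -360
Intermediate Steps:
r(J) = J**2
X(O, F) = F + O
P = -72 (P = 8*(-5 - 4) = 8*(-9) = -72)
S = -1 (S = (-24 - 1*(-15))/9 = (-24 + 15)/9 = (1/9)*(-9) = -1)
(Y(r(N(6, -1))) + S)*P = (6 - 1)*(-72) = 5*(-72) = -360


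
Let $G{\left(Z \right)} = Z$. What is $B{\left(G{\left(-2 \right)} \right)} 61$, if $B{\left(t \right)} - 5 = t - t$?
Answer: $305$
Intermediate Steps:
$B{\left(t \right)} = 5$ ($B{\left(t \right)} = 5 + \left(t - t\right) = 5 + 0 = 5$)
$B{\left(G{\left(-2 \right)} \right)} 61 = 5 \cdot 61 = 305$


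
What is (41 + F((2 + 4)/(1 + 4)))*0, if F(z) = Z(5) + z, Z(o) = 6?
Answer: 0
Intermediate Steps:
F(z) = 6 + z
(41 + F((2 + 4)/(1 + 4)))*0 = (41 + (6 + (2 + 4)/(1 + 4)))*0 = (41 + (6 + 6/5))*0 = (41 + 36/5)*0 = (241/5)*0 = 0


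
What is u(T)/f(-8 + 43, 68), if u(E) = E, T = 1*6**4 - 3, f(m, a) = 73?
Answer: 1293/73 ≈ 17.712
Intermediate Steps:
T = 1293 (T = 1*1296 - 3 = 1296 - 3 = 1293)
u(T)/f(-8 + 43, 68) = 1293/73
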